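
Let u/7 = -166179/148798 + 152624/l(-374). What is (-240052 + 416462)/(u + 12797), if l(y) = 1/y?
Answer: -2019188860/4573327622891 ≈ -0.00044151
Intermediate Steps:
u = -4573474097353/11446 (u = 7*(-166179/148798 + 152624/(1/(-374))) = 7*(-166179*1/148798 + 152624/(-1/374)) = 7*(-12783/11446 + 152624*(-374)) = 7*(-12783/11446 - 57081376) = 7*(-653353442479/11446) = -4573474097353/11446 ≈ -3.9957e+8)
(-240052 + 416462)/(u + 12797) = (-240052 + 416462)/(-4573474097353/11446 + 12797) = 176410/(-4573327622891/11446) = 176410*(-11446/4573327622891) = -2019188860/4573327622891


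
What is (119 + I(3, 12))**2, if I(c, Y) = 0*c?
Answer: 14161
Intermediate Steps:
I(c, Y) = 0
(119 + I(3, 12))**2 = (119 + 0)**2 = 119**2 = 14161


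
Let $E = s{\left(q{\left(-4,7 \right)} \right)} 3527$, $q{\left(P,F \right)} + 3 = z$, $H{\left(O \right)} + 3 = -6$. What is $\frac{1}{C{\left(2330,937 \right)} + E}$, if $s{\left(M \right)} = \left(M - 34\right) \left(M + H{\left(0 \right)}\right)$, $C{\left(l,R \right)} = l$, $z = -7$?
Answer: $\frac{1}{2950902} \approx 3.3888 \cdot 10^{-7}$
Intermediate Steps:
$H{\left(O \right)} = -9$ ($H{\left(O \right)} = -3 - 6 = -9$)
$q{\left(P,F \right)} = -10$ ($q{\left(P,F \right)} = -3 - 7 = -10$)
$s{\left(M \right)} = \left(-34 + M\right) \left(-9 + M\right)$ ($s{\left(M \right)} = \left(M - 34\right) \left(M - 9\right) = \left(-34 + M\right) \left(-9 + M\right)$)
$E = 2948572$ ($E = \left(306 + \left(-10\right)^{2} - -430\right) 3527 = \left(306 + 100 + 430\right) 3527 = 836 \cdot 3527 = 2948572$)
$\frac{1}{C{\left(2330,937 \right)} + E} = \frac{1}{2330 + 2948572} = \frac{1}{2950902}$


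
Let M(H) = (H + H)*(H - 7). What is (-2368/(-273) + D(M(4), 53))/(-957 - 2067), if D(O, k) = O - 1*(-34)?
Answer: -2549/412776 ≈ -0.0061753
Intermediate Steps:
M(H) = 2*H*(-7 + H) (M(H) = (2*H)*(-7 + H) = 2*H*(-7 + H))
D(O, k) = 34 + O (D(O, k) = O + 34 = 34 + O)
(-2368/(-273) + D(M(4), 53))/(-957 - 2067) = (-2368/(-273) + (34 + 2*4*(-7 + 4)))/(-957 - 2067) = (-2368*(-1/273) + (34 + 2*4*(-3)))/(-3024) = (2368/273 + (34 - 24))*(-1/3024) = (2368/273 + 10)*(-1/3024) = (5098/273)*(-1/3024) = -2549/412776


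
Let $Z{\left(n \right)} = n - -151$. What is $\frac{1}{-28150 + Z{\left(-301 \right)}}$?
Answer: $- \frac{1}{28300} \approx -3.5336 \cdot 10^{-5}$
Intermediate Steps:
$Z{\left(n \right)} = 151 + n$ ($Z{\left(n \right)} = n + 151 = 151 + n$)
$\frac{1}{-28150 + Z{\left(-301 \right)}} = \frac{1}{-28150 + \left(151 - 301\right)} = \frac{1}{-28150 - 150} = \frac{1}{-28300} = - \frac{1}{28300}$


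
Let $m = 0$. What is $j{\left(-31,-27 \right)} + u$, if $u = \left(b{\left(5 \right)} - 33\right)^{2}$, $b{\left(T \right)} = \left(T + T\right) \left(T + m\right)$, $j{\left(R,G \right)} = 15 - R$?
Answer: $335$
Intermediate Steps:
$b{\left(T \right)} = 2 T^{2}$ ($b{\left(T \right)} = \left(T + T\right) \left(T + 0\right) = 2 T T = 2 T^{2}$)
$u = 289$ ($u = \left(2 \cdot 5^{2} - 33\right)^{2} = \left(2 \cdot 25 - 33\right)^{2} = \left(50 - 33\right)^{2} = 17^{2} = 289$)
$j{\left(-31,-27 \right)} + u = \left(15 - -31\right) + 289 = \left(15 + 31\right) + 289 = 46 + 289 = 335$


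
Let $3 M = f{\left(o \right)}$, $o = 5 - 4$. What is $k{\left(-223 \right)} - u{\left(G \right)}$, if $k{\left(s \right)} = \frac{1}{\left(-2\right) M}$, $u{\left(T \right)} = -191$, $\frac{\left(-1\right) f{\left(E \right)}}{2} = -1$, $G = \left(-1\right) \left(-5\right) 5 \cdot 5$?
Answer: $\frac{761}{4} \approx 190.25$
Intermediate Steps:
$G = 125$ ($G = 5 \cdot 5 \cdot 5 = 25 \cdot 5 = 125$)
$o = 1$ ($o = 5 - 4 = 1$)
$f{\left(E \right)} = 2$ ($f{\left(E \right)} = \left(-2\right) \left(-1\right) = 2$)
$M = \frac{2}{3}$ ($M = \frac{1}{3} \cdot 2 = \frac{2}{3} \approx 0.66667$)
$k{\left(s \right)} = - \frac{3}{4}$ ($k{\left(s \right)} = \frac{1}{\left(-2\right) \frac{2}{3}} = \frac{1}{- \frac{4}{3}} = - \frac{3}{4}$)
$k{\left(-223 \right)} - u{\left(G \right)} = - \frac{3}{4} - -191 = - \frac{3}{4} + 191 = \frac{761}{4}$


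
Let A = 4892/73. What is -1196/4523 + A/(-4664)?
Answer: -107332757/384988714 ≈ -0.27879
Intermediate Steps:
A = 4892/73 (A = 4892*(1/73) = 4892/73 ≈ 67.014)
-1196/4523 + A/(-4664) = -1196/4523 + (4892/73)/(-4664) = -1196*1/4523 + (4892/73)*(-1/4664) = -1196/4523 - 1223/85118 = -107332757/384988714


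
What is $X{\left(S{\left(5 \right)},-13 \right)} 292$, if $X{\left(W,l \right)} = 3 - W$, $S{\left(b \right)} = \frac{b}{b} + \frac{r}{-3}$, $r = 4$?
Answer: $\frac{2920}{3} \approx 973.33$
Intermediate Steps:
$S{\left(b \right)} = - \frac{1}{3}$ ($S{\left(b \right)} = \frac{b}{b} + \frac{4}{-3} = 1 + 4 \left(- \frac{1}{3}\right) = 1 - \frac{4}{3} = - \frac{1}{3}$)
$X{\left(S{\left(5 \right)},-13 \right)} 292 = \left(3 - - \frac{1}{3}\right) 292 = \left(3 + \frac{1}{3}\right) 292 = \frac{10}{3} \cdot 292 = \frac{2920}{3}$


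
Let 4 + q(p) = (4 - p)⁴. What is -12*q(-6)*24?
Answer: -2878848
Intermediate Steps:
q(p) = -4 + (4 - p)⁴
-12*q(-6)*24 = -12*(-4 + (-4 - 6)⁴)*24 = -12*(-4 + (-10)⁴)*24 = -12*(-4 + 10000)*24 = -12*9996*24 = -119952*24 = -2878848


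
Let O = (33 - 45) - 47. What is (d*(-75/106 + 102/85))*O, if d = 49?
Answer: -754551/530 ≈ -1423.7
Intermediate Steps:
O = -59 (O = -12 - 47 = -59)
(d*(-75/106 + 102/85))*O = (49*(-75/106 + 102/85))*(-59) = (49*(-75*1/106 + 102*(1/85)))*(-59) = (49*(-75/106 + 6/5))*(-59) = (49*(261/530))*(-59) = (12789/530)*(-59) = -754551/530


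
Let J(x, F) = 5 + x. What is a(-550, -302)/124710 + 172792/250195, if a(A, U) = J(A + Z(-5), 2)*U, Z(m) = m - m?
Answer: 6272848537/3120181845 ≈ 2.0104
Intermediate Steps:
Z(m) = 0
a(A, U) = U*(5 + A) (a(A, U) = (5 + (A + 0))*U = (5 + A)*U = U*(5 + A))
a(-550, -302)/124710 + 172792/250195 = -302*(5 - 550)/124710 + 172792/250195 = -302*(-545)*(1/124710) + 172792*(1/250195) = 164590*(1/124710) + 172792/250195 = 16459/12471 + 172792/250195 = 6272848537/3120181845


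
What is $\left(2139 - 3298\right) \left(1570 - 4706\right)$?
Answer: $3634624$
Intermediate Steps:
$\left(2139 - 3298\right) \left(1570 - 4706\right) = \left(-1159\right) \left(-3136\right) = 3634624$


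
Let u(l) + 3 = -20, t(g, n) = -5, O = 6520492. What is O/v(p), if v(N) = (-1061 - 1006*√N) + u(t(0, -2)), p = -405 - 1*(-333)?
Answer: -441763333/4627603 + 2459855607*I*√2/4627603 ≈ -95.463 + 751.74*I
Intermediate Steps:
u(l) = -23 (u(l) = -3 - 20 = -23)
p = -72 (p = -405 + 333 = -72)
v(N) = -1084 - 1006*√N (v(N) = (-1061 - 1006*√N) - 23 = -1084 - 1006*√N)
O/v(p) = 6520492/(-1084 - 6036*I*√2)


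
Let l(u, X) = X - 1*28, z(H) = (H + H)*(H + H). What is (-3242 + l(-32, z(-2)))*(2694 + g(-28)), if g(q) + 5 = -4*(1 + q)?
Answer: -9101438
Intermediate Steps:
z(H) = 4*H² (z(H) = (2*H)*(2*H) = 4*H²)
g(q) = -9 - 4*q (g(q) = -5 - 4*(1 + q) = -5 + (-4 - 4*q) = -9 - 4*q)
l(u, X) = -28 + X (l(u, X) = X - 28 = -28 + X)
(-3242 + l(-32, z(-2)))*(2694 + g(-28)) = (-3242 + (-28 + 4*(-2)²))*(2694 + (-9 - 4*(-28))) = (-3242 + (-28 + 4*4))*(2694 + (-9 + 112)) = (-3242 + (-28 + 16))*(2694 + 103) = (-3242 - 12)*2797 = -3254*2797 = -9101438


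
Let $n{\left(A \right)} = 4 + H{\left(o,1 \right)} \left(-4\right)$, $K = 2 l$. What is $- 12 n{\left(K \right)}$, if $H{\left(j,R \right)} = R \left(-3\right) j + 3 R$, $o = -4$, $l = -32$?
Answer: $672$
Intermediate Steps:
$K = -64$ ($K = 2 \left(-32\right) = -64$)
$H{\left(j,R \right)} = 3 R - 3 R j$ ($H{\left(j,R \right)} = - 3 R j + 3 R = 3 R - 3 R j$)
$n{\left(A \right)} = -56$ ($n{\left(A \right)} = 4 + 3 \cdot 1 \left(1 - -4\right) \left(-4\right) = 4 + 3 \cdot 1 \left(1 + 4\right) \left(-4\right) = 4 + 3 \cdot 1 \cdot 5 \left(-4\right) = 4 + 15 \left(-4\right) = 4 - 60 = -56$)
$- 12 n{\left(K \right)} = \left(-12\right) \left(-56\right) = 672$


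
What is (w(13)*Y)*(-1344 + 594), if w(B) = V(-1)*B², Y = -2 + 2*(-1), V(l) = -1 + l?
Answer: -1014000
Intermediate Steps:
Y = -4 (Y = -2 - 2 = -4)
w(B) = -2*B² (w(B) = (-1 - 1)*B² = -2*B²)
(w(13)*Y)*(-1344 + 594) = (-2*13²*(-4))*(-1344 + 594) = (-2*169*(-4))*(-750) = -338*(-4)*(-750) = 1352*(-750) = -1014000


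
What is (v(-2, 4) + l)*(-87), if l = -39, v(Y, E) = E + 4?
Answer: 2697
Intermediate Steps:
v(Y, E) = 4 + E
(v(-2, 4) + l)*(-87) = ((4 + 4) - 39)*(-87) = (8 - 39)*(-87) = -31*(-87) = 2697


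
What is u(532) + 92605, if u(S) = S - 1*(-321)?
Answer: 93458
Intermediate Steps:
u(S) = 321 + S (u(S) = S + 321 = 321 + S)
u(532) + 92605 = (321 + 532) + 92605 = 853 + 92605 = 93458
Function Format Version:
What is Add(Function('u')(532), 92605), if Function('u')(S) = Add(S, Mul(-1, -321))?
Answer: 93458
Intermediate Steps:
Function('u')(S) = Add(321, S) (Function('u')(S) = Add(S, 321) = Add(321, S))
Add(Function('u')(532), 92605) = Add(Add(321, 532), 92605) = Add(853, 92605) = 93458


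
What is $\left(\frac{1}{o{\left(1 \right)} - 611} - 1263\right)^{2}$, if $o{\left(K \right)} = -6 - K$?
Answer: $\frac{609234886225}{381924} \approx 1.5952 \cdot 10^{6}$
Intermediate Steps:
$\left(\frac{1}{o{\left(1 \right)} - 611} - 1263\right)^{2} = \left(\frac{1}{\left(-6 - 1\right) - 611} - 1263\right)^{2} = \left(\frac{1}{-7 - 611} - 1263\right)^{2} = \left(\frac{1}{-618} - 1263\right)^{2} = \left(- \frac{1}{618} - 1263\right)^{2} = \left(- \frac{780535}{618}\right)^{2} = \frac{609234886225}{381924}$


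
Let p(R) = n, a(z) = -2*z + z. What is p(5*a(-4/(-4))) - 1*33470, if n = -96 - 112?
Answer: -33678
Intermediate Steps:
n = -208
a(z) = -z
p(R) = -208
p(5*a(-4/(-4))) - 1*33470 = -208 - 1*33470 = -208 - 33470 = -33678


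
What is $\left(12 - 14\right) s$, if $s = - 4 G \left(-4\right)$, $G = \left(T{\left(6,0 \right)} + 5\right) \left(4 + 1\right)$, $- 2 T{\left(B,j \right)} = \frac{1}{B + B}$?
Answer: $- \frac{2380}{3} \approx -793.33$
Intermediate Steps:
$T{\left(B,j \right)} = - \frac{1}{4 B}$ ($T{\left(B,j \right)} = - \frac{1}{2 \left(B + B\right)} = - \frac{1}{2 \cdot 2 B} = - \frac{\frac{1}{2} \frac{1}{B}}{2} = - \frac{1}{4 B}$)
$G = \frac{595}{24}$ ($G = \left(- \frac{1}{4 \cdot 6} + 5\right) \left(4 + 1\right) = \left(\left(- \frac{1}{4}\right) \frac{1}{6} + 5\right) 5 = \left(- \frac{1}{24} + 5\right) 5 = \frac{119}{24} \cdot 5 = \frac{595}{24} \approx 24.792$)
$s = \frac{1190}{3}$ ($s = \left(-4\right) \frac{595}{24} \left(-4\right) = \left(- \frac{595}{6}\right) \left(-4\right) = \frac{1190}{3} \approx 396.67$)
$\left(12 - 14\right) s = \left(12 - 14\right) \frac{1190}{3} = \left(-2\right) \frac{1190}{3} = - \frac{2380}{3}$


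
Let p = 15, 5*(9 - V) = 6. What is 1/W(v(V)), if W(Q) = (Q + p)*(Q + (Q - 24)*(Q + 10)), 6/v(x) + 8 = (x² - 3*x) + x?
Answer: -806954491/2961547052850 ≈ -0.00027248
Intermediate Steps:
V = 39/5 (V = 9 - ⅕*6 = 9 - 6/5 = 39/5 ≈ 7.8000)
v(x) = 6/(-8 + x² - 2*x) (v(x) = 6/(-8 + ((x² - 3*x) + x)) = 6/(-8 + (x² - 2*x)) = 6/(-8 + x² - 2*x))
W(Q) = (15 + Q)*(Q + (-24 + Q)*(10 + Q)) (W(Q) = (Q + 15)*(Q + (Q - 24)*(Q + 10)) = (15 + Q)*(Q + (-24 + Q)*(10 + Q)))
1/W(v(V)) = 1/(-3600 + (6/(-8 + (39/5)² - 2*39/5))³ - 2610/(-8 + (39/5)² - 2*39/5) + 2*(6/(-8 + (39/5)² - 2*39/5))²) = 1/(-3600 + (6/(-8 + 1521/25 - 78/5))³ - 2610/(-8 + 1521/25 - 78/5) + 2*(6/(-8 + 1521/25 - 78/5))²) = 1/(-3600 + (6/(931/25))³ - 2610/931/25 + 2*(6/(931/25))²) = 1/(-3600 + (6*(25/931))³ - 2610*25/931 + 2*(6*(25/931))²) = 1/(-3600 + (150/931)³ - 435*150/931 + 2*(150/931)²) = 1/(-3600 + 3375000/806954491 - 65250/931 + 2*(22500/866761)) = 1/(-3600 + 3375000/806954491 - 65250/931 + 45000/866761) = 1/(-2961547052850/806954491) = -806954491/2961547052850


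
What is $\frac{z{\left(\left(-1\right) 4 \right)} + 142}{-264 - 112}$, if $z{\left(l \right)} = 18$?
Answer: $- \frac{20}{47} \approx -0.42553$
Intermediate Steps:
$\frac{z{\left(\left(-1\right) 4 \right)} + 142}{-264 - 112} = \frac{18 + 142}{-264 - 112} = \frac{160}{-376} = 160 \left(- \frac{1}{376}\right) = - \frac{20}{47}$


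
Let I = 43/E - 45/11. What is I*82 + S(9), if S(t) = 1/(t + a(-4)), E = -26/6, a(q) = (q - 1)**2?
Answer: -5587009/4862 ≈ -1149.1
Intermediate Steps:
a(q) = (-1 + q)**2
E = -13/3 (E = -26*1/6 = -13/3 ≈ -4.3333)
S(t) = 1/(25 + t) (S(t) = 1/(t + (-1 - 4)**2) = 1/(t + (-5)**2) = 1/(t + 25) = 1/(25 + t))
I = -2004/143 (I = 43/(-13/3) - 45/11 = 43*(-3/13) - 45*1/11 = -129/13 - 45/11 = -2004/143 ≈ -14.014)
I*82 + S(9) = -2004/143*82 + 1/(25 + 9) = -164328/143 + 1/34 = -5587009/4862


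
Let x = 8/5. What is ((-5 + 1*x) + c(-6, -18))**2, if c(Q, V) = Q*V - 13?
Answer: 209764/25 ≈ 8390.6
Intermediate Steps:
c(Q, V) = -13 + Q*V
x = 8/5 (x = 8*(1/5) = 8/5 ≈ 1.6000)
((-5 + 1*x) + c(-6, -18))**2 = ((-5 + 1*(8/5)) + (-13 - 6*(-18)))**2 = ((-5 + 8/5) + (-13 + 108))**2 = (-17/5 + 95)**2 = (458/5)**2 = 209764/25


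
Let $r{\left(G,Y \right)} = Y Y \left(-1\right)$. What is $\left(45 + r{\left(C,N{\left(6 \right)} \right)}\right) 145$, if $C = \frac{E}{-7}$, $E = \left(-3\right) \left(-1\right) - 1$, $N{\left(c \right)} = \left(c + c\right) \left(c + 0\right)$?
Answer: $-745155$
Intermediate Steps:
$N{\left(c \right)} = 2 c^{2}$ ($N{\left(c \right)} = 2 c c = 2 c^{2}$)
$E = 2$ ($E = 3 - 1 = 2$)
$C = - \frac{2}{7}$ ($C = \frac{2}{-7} = 2 \left(- \frac{1}{7}\right) = - \frac{2}{7} \approx -0.28571$)
$r{\left(G,Y \right)} = - Y^{2}$ ($r{\left(G,Y \right)} = Y^{2} \left(-1\right) = - Y^{2}$)
$\left(45 + r{\left(C,N{\left(6 \right)} \right)}\right) 145 = \left(45 - \left(2 \cdot 6^{2}\right)^{2}\right) 145 = \left(45 - \left(2 \cdot 36\right)^{2}\right) 145 = \left(45 - 72^{2}\right) 145 = \left(45 - 5184\right) 145 = \left(-5139\right) 145 = -745155$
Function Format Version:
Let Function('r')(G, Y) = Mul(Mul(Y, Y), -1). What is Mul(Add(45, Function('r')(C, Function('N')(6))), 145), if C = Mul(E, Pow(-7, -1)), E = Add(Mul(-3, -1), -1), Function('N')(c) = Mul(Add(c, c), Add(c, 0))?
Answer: -745155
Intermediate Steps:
Function('N')(c) = Mul(2, Pow(c, 2)) (Function('N')(c) = Mul(Mul(2, c), c) = Mul(2, Pow(c, 2)))
E = 2 (E = Add(3, -1) = 2)
C = Rational(-2, 7) (C = Mul(2, Pow(-7, -1)) = Mul(2, Rational(-1, 7)) = Rational(-2, 7) ≈ -0.28571)
Function('r')(G, Y) = Mul(-1, Pow(Y, 2)) (Function('r')(G, Y) = Mul(Pow(Y, 2), -1) = Mul(-1, Pow(Y, 2)))
Mul(Add(45, Function('r')(C, Function('N')(6))), 145) = Mul(Add(45, Mul(-1, Pow(Mul(2, Pow(6, 2)), 2))), 145) = Mul(Add(45, Mul(-1, Pow(Mul(2, 36), 2))), 145) = Mul(Add(45, Mul(-1, Pow(72, 2))), 145) = Mul(Add(45, Mul(-1, 5184)), 145) = Mul(Add(45, -5184), 145) = Mul(-5139, 145) = -745155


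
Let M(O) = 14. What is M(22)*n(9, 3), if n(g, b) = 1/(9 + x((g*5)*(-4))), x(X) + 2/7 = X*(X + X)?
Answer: 98/453661 ≈ 0.00021602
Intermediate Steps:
x(X) = -2/7 + 2*X² (x(X) = -2/7 + X*(X + X) = -2/7 + X*(2*X) = -2/7 + 2*X²)
n(g, b) = 1/(61/7 + 800*g²) (n(g, b) = 1/(9 + (-2/7 + 2*((g*5)*(-4))²)) = 1/(9 + (-2/7 + 2*((5*g)*(-4))²)) = 1/(9 + (-2/7 + 2*(-20*g)²)) = 1/(9 + (-2/7 + 2*(400*g²))) = 1/(9 + (-2/7 + 800*g²)) = 1/(61/7 + 800*g²))
M(22)*n(9, 3) = 14*(7/(61 + 5600*9²)) = 14*(7/(61 + 5600*81)) = 14*(7/(61 + 453600)) = 14*(7/453661) = 98/453661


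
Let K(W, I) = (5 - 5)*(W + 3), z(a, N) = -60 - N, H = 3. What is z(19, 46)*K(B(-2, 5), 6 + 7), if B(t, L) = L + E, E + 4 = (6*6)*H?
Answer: 0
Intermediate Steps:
E = 104 (E = -4 + (6*6)*3 = -4 + 36*3 = -4 + 108 = 104)
B(t, L) = 104 + L (B(t, L) = L + 104 = 104 + L)
K(W, I) = 0 (K(W, I) = 0*(3 + W) = 0)
z(19, 46)*K(B(-2, 5), 6 + 7) = (-60 - 1*46)*0 = (-60 - 46)*0 = -106*0 = 0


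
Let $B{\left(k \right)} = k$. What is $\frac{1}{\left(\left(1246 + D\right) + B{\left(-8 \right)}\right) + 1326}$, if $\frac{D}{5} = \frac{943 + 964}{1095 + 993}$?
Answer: $\frac{2088}{5363167} \approx 0.00038932$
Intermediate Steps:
$D = \frac{9535}{2088}$ ($D = 5 \frac{943 + 964}{1095 + 993} = 5 \cdot \frac{1907}{2088} = \frac{9535}{2088} \approx 4.5666$)
$\frac{1}{\left(\left(1246 + D\right) + B{\left(-8 \right)}\right) + 1326} = \frac{1}{\left(\left(1246 + \frac{9535}{2088}\right) - 8\right) + 1326} = \frac{1}{\left(\frac{2611183}{2088} - 8\right) + 1326} = \frac{1}{\frac{2594479}{2088} + 1326} = \frac{1}{\frac{5363167}{2088}} = \frac{2088}{5363167}$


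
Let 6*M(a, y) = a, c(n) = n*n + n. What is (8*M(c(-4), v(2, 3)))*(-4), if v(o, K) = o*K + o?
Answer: -64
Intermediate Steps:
c(n) = n + n**2 (c(n) = n**2 + n = n + n**2)
v(o, K) = o + K*o (v(o, K) = K*o + o = o + K*o)
M(a, y) = a/6
(8*M(c(-4), v(2, 3)))*(-4) = (8*((-4*(1 - 4))/6))*(-4) = (8*((-4*(-3))/6))*(-4) = (8*((1/6)*12))*(-4) = (8*2)*(-4) = 16*(-4) = -64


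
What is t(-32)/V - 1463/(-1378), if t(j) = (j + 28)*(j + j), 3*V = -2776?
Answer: 375373/478166 ≈ 0.78503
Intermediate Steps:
V = -2776/3 (V = (⅓)*(-2776) = -2776/3 ≈ -925.33)
t(j) = 2*j*(28 + j) (t(j) = (28 + j)*(2*j) = 2*j*(28 + j))
t(-32)/V - 1463/(-1378) = (2*(-32)*(28 - 32))/(-2776/3) - 1463/(-1378) = (2*(-32)*(-4))*(-3/2776) - 1463*(-1/1378) = 256*(-3/2776) + 1463/1378 = -96/347 + 1463/1378 = 375373/478166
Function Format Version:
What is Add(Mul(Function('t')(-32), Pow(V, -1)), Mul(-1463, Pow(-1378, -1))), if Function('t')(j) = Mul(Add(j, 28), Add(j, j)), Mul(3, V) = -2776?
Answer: Rational(375373, 478166) ≈ 0.78503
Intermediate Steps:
V = Rational(-2776, 3) (V = Mul(Rational(1, 3), -2776) = Rational(-2776, 3) ≈ -925.33)
Function('t')(j) = Mul(2, j, Add(28, j)) (Function('t')(j) = Mul(Add(28, j), Mul(2, j)) = Mul(2, j, Add(28, j)))
Add(Mul(Function('t')(-32), Pow(V, -1)), Mul(-1463, Pow(-1378, -1))) = Add(Mul(Mul(2, -32, Add(28, -32)), Pow(Rational(-2776, 3), -1)), Mul(-1463, Pow(-1378, -1))) = Add(Mul(Mul(2, -32, -4), Rational(-3, 2776)), Mul(-1463, Rational(-1, 1378))) = Add(Mul(256, Rational(-3, 2776)), Rational(1463, 1378)) = Add(Rational(-96, 347), Rational(1463, 1378)) = Rational(375373, 478166)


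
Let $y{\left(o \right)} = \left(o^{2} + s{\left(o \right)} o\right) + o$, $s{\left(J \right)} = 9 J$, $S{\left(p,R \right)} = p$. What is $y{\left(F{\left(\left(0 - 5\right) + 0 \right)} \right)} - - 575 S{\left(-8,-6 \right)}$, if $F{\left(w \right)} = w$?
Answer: $-4355$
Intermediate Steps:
$y{\left(o \right)} = o + 10 o^{2}$ ($y{\left(o \right)} = \left(o^{2} + 9 o o\right) + o = \left(o^{2} + 9 o^{2}\right) + o = 10 o^{2} + o = o + 10 o^{2}$)
$y{\left(F{\left(\left(0 - 5\right) + 0 \right)} \right)} - - 575 S{\left(-8,-6 \right)} = \left(\left(0 - 5\right) + 0\right) \left(1 + 10 \left(\left(0 - 5\right) + 0\right)\right) - \left(-575\right) \left(-8\right) = \left(-5 + 0\right) \left(1 + 10 \left(-5 + 0\right)\right) - 4600 = - 5 \left(1 + 10 \left(-5\right)\right) - 4600 = - 5 \left(1 - 50\right) - 4600 = \left(-5\right) \left(-49\right) - 4600 = 245 - 4600 = -4355$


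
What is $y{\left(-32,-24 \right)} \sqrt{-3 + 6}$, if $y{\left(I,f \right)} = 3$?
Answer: $3 \sqrt{3} \approx 5.1962$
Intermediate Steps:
$y{\left(-32,-24 \right)} \sqrt{-3 + 6} = 3 \sqrt{-3 + 6} = 3 \sqrt{3}$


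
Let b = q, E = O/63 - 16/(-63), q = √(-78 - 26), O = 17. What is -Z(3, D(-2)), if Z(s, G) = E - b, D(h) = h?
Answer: -11/21 + 2*I*√26 ≈ -0.52381 + 10.198*I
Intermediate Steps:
q = 2*I*√26 (q = √(-104) = 2*I*√26 ≈ 10.198*I)
E = 11/21 (E = 17/63 - 16/(-63) = 17*(1/63) - 16*(-1/63) = 17/63 + 16/63 = 11/21 ≈ 0.52381)
b = 2*I*√26 ≈ 10.198*I
Z(s, G) = 11/21 - 2*I*√26
-Z(3, D(-2)) = -(11/21 - 2*I*√26) = -11/21 + 2*I*√26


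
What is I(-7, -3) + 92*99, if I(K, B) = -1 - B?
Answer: 9110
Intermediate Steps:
I(-7, -3) + 92*99 = (-1 - 1*(-3)) + 92*99 = (-1 + 3) + 9108 = 2 + 9108 = 9110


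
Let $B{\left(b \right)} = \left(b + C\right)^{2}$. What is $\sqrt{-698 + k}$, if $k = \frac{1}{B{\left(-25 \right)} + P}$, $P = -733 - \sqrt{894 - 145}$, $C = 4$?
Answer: $\frac{\sqrt{-203817 - 698 \sqrt{749}}}{\sqrt{292 + \sqrt{749}}} \approx 26.42 i$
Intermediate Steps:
$B{\left(b \right)} = \left(4 + b\right)^{2}$ ($B{\left(b \right)} = \left(b + 4\right)^{2} = \left(4 + b\right)^{2}$)
$P = -733 - \sqrt{749} \approx -760.37$
$k = \frac{1}{-292 - \sqrt{749}}$ ($k = \frac{1}{\left(4 - 25\right)^{2} - \left(733 + \sqrt{749}\right)} = \frac{1}{\left(-21\right)^{2} - \left(733 + \sqrt{749}\right)} = \frac{1}{441 - \left(733 + \sqrt{749}\right)} = \frac{1}{-292 - \sqrt{749}} \approx -0.0031312$)
$\sqrt{-698 + k} = \sqrt{-698 - \left(\frac{292}{84515} - \frac{\sqrt{749}}{84515}\right)} = \sqrt{- \frac{58991762}{84515} + \frac{\sqrt{749}}{84515}}$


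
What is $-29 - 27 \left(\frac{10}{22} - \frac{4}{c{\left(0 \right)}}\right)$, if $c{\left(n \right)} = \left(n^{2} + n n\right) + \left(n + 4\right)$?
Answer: $- \frac{157}{11} \approx -14.273$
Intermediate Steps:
$c{\left(n \right)} = 4 + n + 2 n^{2}$ ($c{\left(n \right)} = \left(n^{2} + n^{2}\right) + \left(4 + n\right) = 2 n^{2} + \left(4 + n\right) = 4 + n + 2 n^{2}$)
$-29 - 27 \left(\frac{10}{22} - \frac{4}{c{\left(0 \right)}}\right) = -29 - 27 \left(\frac{10}{22} - \frac{4}{4 + 0 + 2 \cdot 0^{2}}\right) = -29 - 27 \left(10 \cdot \frac{1}{22} - \frac{4}{4 + 0 + 2 \cdot 0}\right) = -29 - 27 \left(\frac{5}{11} - \frac{4}{4 + 0 + 0}\right) = -29 - 27 \left(\frac{5}{11} - \frac{4}{4}\right) = -29 - 27 \left(\frac{5}{11} - 1\right) = -29 - - \frac{162}{11} = -29 + \frac{162}{11} = - \frac{157}{11}$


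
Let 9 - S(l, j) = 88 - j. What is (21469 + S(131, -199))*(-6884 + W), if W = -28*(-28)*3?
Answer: -96037612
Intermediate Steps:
S(l, j) = -79 + j (S(l, j) = 9 - (88 - j) = 9 + (-88 + j) = -79 + j)
W = 2352 (W = 784*3 = 2352)
(21469 + S(131, -199))*(-6884 + W) = (21469 + (-79 - 199))*(-6884 + 2352) = (21469 - 278)*(-4532) = 21191*(-4532) = -96037612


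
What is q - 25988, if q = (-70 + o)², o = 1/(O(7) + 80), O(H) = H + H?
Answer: -186346727/8836 ≈ -21090.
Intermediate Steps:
O(H) = 2*H
o = 1/94 (o = 1/(2*7 + 80) = 1/(14 + 80) = 1/94 ≈ 0.010638)
q = 43283241/8836 (q = (-70 + 1/94)² = (-6579/94)² = 43283241/8836 ≈ 4898.5)
q - 25988 = 43283241/8836 - 25988 = -186346727/8836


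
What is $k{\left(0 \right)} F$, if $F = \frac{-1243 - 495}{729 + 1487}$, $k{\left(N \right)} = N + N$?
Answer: $0$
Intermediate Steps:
$k{\left(N \right)} = 2 N$
$F = - \frac{869}{1108}$ ($F = - \frac{1738}{2216} = \left(-1738\right) \frac{1}{2216} = - \frac{869}{1108} \approx -0.7843$)
$k{\left(0 \right)} F = 2 \cdot 0 \left(- \frac{869}{1108}\right) = 0 \left(- \frac{869}{1108}\right) = 0$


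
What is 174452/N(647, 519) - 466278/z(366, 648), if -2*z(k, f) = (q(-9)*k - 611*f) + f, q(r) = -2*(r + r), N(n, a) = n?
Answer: 5504620273/20601774 ≈ 267.19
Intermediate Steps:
q(r) = -4*r
z(k, f) = -18*k + 305*f (z(k, f) = -(((-4*(-9))*k - 611*f) + f)/2 = -((36*k - 611*f) + f)/2 = -((-611*f + 36*k) + f)/2 = -(-610*f + 36*k)/2 = -18*k + 305*f)
174452/N(647, 519) - 466278/z(366, 648) = 174452/647 - 466278/(-18*366 + 305*648) = 174452*(1/647) - 466278/(-6588 + 197640) = 174452/647 - 466278/191052 = 174452/647 - 466278*1/191052 = 174452/647 - 77713/31842 = 5504620273/20601774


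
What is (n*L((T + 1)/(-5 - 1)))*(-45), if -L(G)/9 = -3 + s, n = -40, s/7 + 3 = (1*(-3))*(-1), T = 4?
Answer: 48600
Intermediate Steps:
s = 0 (s = -21 + 7*((1*(-3))*(-1)) = -21 + 7*(-3*(-1)) = -21 + 7*3 = -21 + 21 = 0)
L(G) = 27 (L(G) = -9*(-3 + 0) = -9*(-3) = 27)
(n*L((T + 1)/(-5 - 1)))*(-45) = -40*27*(-45) = -1080*(-45) = 48600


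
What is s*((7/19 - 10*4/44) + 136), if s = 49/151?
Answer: 1387239/31559 ≈ 43.957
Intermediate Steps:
s = 49/151 (s = 49*(1/151) = 49/151 ≈ 0.32450)
s*((7/19 - 10*4/44) + 136) = 49*((7/19 - 10*4/44) + 136)/151 = 49*((7*(1/19) - 40*1/44) + 136)/151 = 49*((7/19 - 10/11) + 136)/151 = 49*(-113/209 + 136)/151 = (49/151)*(28311/209) = 1387239/31559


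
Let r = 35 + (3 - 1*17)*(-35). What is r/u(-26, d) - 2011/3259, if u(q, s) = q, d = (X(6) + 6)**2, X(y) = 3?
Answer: -1763261/84734 ≈ -20.809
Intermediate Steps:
d = 81 (d = (3 + 6)**2 = 9**2 = 81)
r = 525 (r = 35 + (3 - 17)*(-35) = 35 - 14*(-35) = 35 + 490 = 525)
r/u(-26, d) - 2011/3259 = 525/(-26) - 2011/3259 = 525*(-1/26) - 2011*1/3259 = -525/26 - 2011/3259 = -1763261/84734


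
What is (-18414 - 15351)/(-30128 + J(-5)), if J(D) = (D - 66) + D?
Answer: 11255/10068 ≈ 1.1179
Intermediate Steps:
J(D) = -66 + 2*D (J(D) = (-66 + D) + D = -66 + 2*D)
(-18414 - 15351)/(-30128 + J(-5)) = (-18414 - 15351)/(-30128 + (-66 + 2*(-5))) = -33765/(-30128 + (-66 - 10)) = -33765/(-30128 - 76) = -33765/(-30204) = -33765*(-1/30204) = 11255/10068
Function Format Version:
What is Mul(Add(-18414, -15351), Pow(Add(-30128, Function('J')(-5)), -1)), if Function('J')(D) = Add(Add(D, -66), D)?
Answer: Rational(11255, 10068) ≈ 1.1179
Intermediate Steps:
Function('J')(D) = Add(-66, Mul(2, D)) (Function('J')(D) = Add(Add(-66, D), D) = Add(-66, Mul(2, D)))
Mul(Add(-18414, -15351), Pow(Add(-30128, Function('J')(-5)), -1)) = Mul(Add(-18414, -15351), Pow(Add(-30128, Add(-66, Mul(2, -5))), -1)) = Mul(-33765, Pow(Add(-30128, Add(-66, -10)), -1)) = Mul(-33765, Pow(Add(-30128, -76), -1)) = Mul(-33765, Pow(-30204, -1)) = Mul(-33765, Rational(-1, 30204)) = Rational(11255, 10068)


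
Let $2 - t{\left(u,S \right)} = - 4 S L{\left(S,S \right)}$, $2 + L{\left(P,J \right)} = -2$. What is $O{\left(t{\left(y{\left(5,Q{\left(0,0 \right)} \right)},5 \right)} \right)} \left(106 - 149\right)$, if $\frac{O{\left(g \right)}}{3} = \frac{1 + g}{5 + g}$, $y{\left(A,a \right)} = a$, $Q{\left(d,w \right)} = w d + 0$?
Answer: $- \frac{9933}{73} \approx -136.07$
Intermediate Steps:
$Q{\left(d,w \right)} = d w$ ($Q{\left(d,w \right)} = d w + 0 = d w$)
$L{\left(P,J \right)} = -4$ ($L{\left(P,J \right)} = -2 - 2 = -4$)
$t{\left(u,S \right)} = 2 - 16 S$ ($t{\left(u,S \right)} = 2 - - 4 S \left(-4\right) = 2 - 16 S$)
$O{\left(g \right)} = \frac{3 \left(1 + g\right)}{5 + g}$ ($O{\left(g \right)} = 3 \frac{1 + g}{5 + g} = \frac{3 \left(1 + g\right)}{5 + g}$)
$O{\left(t{\left(y{\left(5,Q{\left(0,0 \right)} \right)},5 \right)} \right)} \left(106 - 149\right) = \frac{3 \left(1 + \left(2 - 80\right)\right)}{5 + \left(2 - 80\right)} \left(106 - 149\right) = \frac{3 \left(1 + \left(2 - 80\right)\right)}{5 + \left(2 - 80\right)} \left(-43\right) = \frac{3 \left(1 - 78\right)}{5 - 78} \left(-43\right) = 3 \frac{1}{-73} \left(-77\right) \left(-43\right) = 3 \left(- \frac{1}{73}\right) \left(-77\right) \left(-43\right) = \frac{231}{73} \left(-43\right) = - \frac{9933}{73}$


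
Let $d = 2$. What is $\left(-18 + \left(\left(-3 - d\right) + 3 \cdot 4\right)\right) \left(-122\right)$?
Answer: $1342$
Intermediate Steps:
$\left(-18 + \left(\left(-3 - d\right) + 3 \cdot 4\right)\right) \left(-122\right) = \left(-18 + \left(\left(-3 - 2\right) + 3 \cdot 4\right)\right) \left(-122\right) = \left(-18 + \left(\left(-3 - 2\right) + 12\right)\right) \left(-122\right) = \left(-18 + \left(-5 + 12\right)\right) \left(-122\right) = \left(-18 + 7\right) \left(-122\right) = \left(-11\right) \left(-122\right) = 1342$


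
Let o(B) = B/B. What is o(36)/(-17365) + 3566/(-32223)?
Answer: -2693731/24328365 ≈ -0.11072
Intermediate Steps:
o(B) = 1
o(36)/(-17365) + 3566/(-32223) = 1/(-17365) + 3566/(-32223) = 1*(-1/17365) + 3566*(-1/32223) = -1/17365 - 3566/32223 = -2693731/24328365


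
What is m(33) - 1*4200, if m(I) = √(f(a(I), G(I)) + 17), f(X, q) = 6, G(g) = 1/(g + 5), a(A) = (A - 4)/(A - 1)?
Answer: -4200 + √23 ≈ -4195.2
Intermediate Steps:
a(A) = (-4 + A)/(-1 + A)
G(g) = 1/(5 + g)
m(I) = √23 (m(I) = √(6 + 17) = √23)
m(33) - 1*4200 = √23 - 1*4200 = √23 - 4200 = -4200 + √23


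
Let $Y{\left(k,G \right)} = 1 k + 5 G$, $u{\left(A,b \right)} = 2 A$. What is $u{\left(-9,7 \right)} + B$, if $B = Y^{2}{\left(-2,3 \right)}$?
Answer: $151$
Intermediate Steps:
$Y{\left(k,G \right)} = k + 5 G$
$B = 169$ ($B = \left(-2 + 5 \cdot 3\right)^{2} = \left(-2 + 15\right)^{2} = 13^{2} = 169$)
$u{\left(-9,7 \right)} + B = 2 \left(-9\right) + 169 = -18 + 169 = 151$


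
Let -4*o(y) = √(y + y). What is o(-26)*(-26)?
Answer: 13*I*√13 ≈ 46.872*I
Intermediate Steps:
o(y) = -√2*√y/4 (o(y) = -√(y + y)/4 = -√2*√y/4)
o(-26)*(-26) = -√2*√(-26)/4*(-26) = -√2*I*√26/4*(-26) = -I*√13/2*(-26) = 13*I*√13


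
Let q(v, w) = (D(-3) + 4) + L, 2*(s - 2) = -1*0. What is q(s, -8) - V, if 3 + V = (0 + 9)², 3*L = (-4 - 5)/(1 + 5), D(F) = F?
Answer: -155/2 ≈ -77.500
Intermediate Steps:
s = 2 (s = 2 + (-1*0)/2 = 2 + (½)*0 = 2 + 0 = 2)
L = -½ (L = ((-4 - 5)/(1 + 5))/3 = (-9/6)/3 = (-9*⅙)/3 = (⅓)*(-3/2) = -½ ≈ -0.50000)
V = 78 (V = -3 + (0 + 9)² = -3 + 9² = -3 + 81 = 78)
q(v, w) = ½ (q(v, w) = (-3 + 4) - ½ = 1 - ½ = ½)
q(s, -8) - V = ½ - 1*78 = ½ - 78 = -155/2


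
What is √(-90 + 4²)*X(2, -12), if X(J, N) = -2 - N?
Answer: 10*I*√74 ≈ 86.023*I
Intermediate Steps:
√(-90 + 4²)*X(2, -12) = √(-90 + 4²)*(-2 - 1*(-12)) = √(-90 + 16)*(-2 + 12) = √(-74)*10 = (I*√74)*10 = 10*I*√74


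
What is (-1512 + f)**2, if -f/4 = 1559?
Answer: 60031504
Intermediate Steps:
f = -6236 (f = -4*1559 = -6236)
(-1512 + f)**2 = (-1512 - 6236)**2 = (-7748)**2 = 60031504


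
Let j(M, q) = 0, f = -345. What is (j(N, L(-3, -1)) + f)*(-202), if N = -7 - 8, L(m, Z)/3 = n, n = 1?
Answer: 69690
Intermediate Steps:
L(m, Z) = 3 (L(m, Z) = 3*1 = 3)
N = -15
(j(N, L(-3, -1)) + f)*(-202) = (0 - 345)*(-202) = -345*(-202) = 69690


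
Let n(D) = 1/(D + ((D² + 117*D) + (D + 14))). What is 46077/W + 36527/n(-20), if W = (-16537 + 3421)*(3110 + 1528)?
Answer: -1456157715588911/20277336 ≈ -7.1812e+7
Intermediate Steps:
n(D) = 1/(14 + D² + 119*D) (n(D) = 1/(D + ((D² + 117*D) + (14 + D))) = 1/(D + (14 + D² + 118*D)) = 1/(14 + D² + 119*D))
W = -60832008 (W = -13116*4638 = -60832008)
46077/W + 36527/n(-20) = 46077/(-60832008) + 36527/(1/(14 + (-20)² + 119*(-20))) = 46077*(-1/60832008) + 36527/(1/(14 + 400 - 2380)) = -15359/20277336 + 36527/(1/(-1966)) = -15359/20277336 + 36527/(-1/1966) = -15359/20277336 + 36527*(-1966) = -15359/20277336 - 71812082 = -1456157715588911/20277336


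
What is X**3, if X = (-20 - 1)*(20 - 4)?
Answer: -37933056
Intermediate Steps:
X = -336 (X = -21*16 = -336)
X**3 = (-336)**3 = -37933056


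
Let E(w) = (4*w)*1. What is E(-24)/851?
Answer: -96/851 ≈ -0.11281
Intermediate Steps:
E(w) = 4*w
E(-24)/851 = (4*(-24))/851 = -96*1/851 = -96/851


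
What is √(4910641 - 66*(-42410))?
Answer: √7709701 ≈ 2776.6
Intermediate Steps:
√(4910641 - 66*(-42410)) = √(4910641 + 2799060) = √7709701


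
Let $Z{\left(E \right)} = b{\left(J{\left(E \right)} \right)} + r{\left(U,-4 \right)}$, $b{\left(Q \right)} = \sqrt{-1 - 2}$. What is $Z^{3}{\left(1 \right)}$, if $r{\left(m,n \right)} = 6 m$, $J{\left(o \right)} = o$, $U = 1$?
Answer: $\left(6 + i \sqrt{3}\right)^{3} \approx 162.0 + 181.87 i$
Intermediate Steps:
$b{\left(Q \right)} = i \sqrt{3}$ ($b{\left(Q \right)} = \sqrt{-3} = i \sqrt{3}$)
$Z{\left(E \right)} = 6 + i \sqrt{3}$ ($Z{\left(E \right)} = i \sqrt{3} + 6 \cdot 1 = i \sqrt{3} + 6 = 6 + i \sqrt{3}$)
$Z^{3}{\left(1 \right)} = \left(6 + i \sqrt{3}\right)^{3}$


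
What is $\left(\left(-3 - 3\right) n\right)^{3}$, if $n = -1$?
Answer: $216$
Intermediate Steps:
$\left(\left(-3 - 3\right) n\right)^{3} = \left(\left(-3 - 3\right) \left(-1\right)\right)^{3} = \left(\left(-6\right) \left(-1\right)\right)^{3} = 6^{3} = 216$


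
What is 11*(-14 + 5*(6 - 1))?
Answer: 121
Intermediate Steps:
11*(-14 + 5*(6 - 1)) = 11*(-14 + 5*5) = 11*(-14 + 25) = 11*11 = 121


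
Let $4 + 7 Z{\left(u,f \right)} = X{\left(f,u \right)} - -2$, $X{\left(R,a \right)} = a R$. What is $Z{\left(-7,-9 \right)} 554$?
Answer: $\frac{33794}{7} \approx 4827.7$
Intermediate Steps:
$X{\left(R,a \right)} = R a$
$Z{\left(u,f \right)} = - \frac{2}{7} + \frac{f u}{7}$ ($Z{\left(u,f \right)} = - \frac{4}{7} + \frac{f u - -2}{7} = - \frac{4}{7} + \frac{f u + 2}{7} = - \frac{4}{7} + \frac{2 + f u}{7} = - \frac{4}{7} + \left(\frac{2}{7} + \frac{f u}{7}\right) = - \frac{2}{7} + \frac{f u}{7}$)
$Z{\left(-7,-9 \right)} 554 = \left(- \frac{2}{7} + \frac{1}{7} \left(-9\right) \left(-7\right)\right) 554 = \left(- \frac{2}{7} + 9\right) 554 = \frac{61}{7} \cdot 554 = \frac{33794}{7}$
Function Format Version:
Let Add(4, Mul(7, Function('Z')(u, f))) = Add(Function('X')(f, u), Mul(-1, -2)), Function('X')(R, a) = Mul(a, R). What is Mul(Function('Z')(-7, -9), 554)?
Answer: Rational(33794, 7) ≈ 4827.7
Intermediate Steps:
Function('X')(R, a) = Mul(R, a)
Function('Z')(u, f) = Add(Rational(-2, 7), Mul(Rational(1, 7), f, u)) (Function('Z')(u, f) = Add(Rational(-4, 7), Mul(Rational(1, 7), Add(Mul(f, u), Mul(-1, -2)))) = Add(Rational(-4, 7), Mul(Rational(1, 7), Add(Mul(f, u), 2))) = Add(Rational(-4, 7), Mul(Rational(1, 7), Add(2, Mul(f, u)))) = Add(Rational(-4, 7), Add(Rational(2, 7), Mul(Rational(1, 7), f, u))) = Add(Rational(-2, 7), Mul(Rational(1, 7), f, u)))
Mul(Function('Z')(-7, -9), 554) = Mul(Add(Rational(-2, 7), Mul(Rational(1, 7), -9, -7)), 554) = Mul(Add(Rational(-2, 7), 9), 554) = Mul(Rational(61, 7), 554) = Rational(33794, 7)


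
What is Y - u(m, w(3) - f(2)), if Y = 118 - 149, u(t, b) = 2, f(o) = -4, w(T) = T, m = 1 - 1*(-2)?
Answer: -33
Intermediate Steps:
m = 3 (m = 1 + 2 = 3)
Y = -31
Y - u(m, w(3) - f(2)) = -31 - 1*2 = -31 - 2 = -33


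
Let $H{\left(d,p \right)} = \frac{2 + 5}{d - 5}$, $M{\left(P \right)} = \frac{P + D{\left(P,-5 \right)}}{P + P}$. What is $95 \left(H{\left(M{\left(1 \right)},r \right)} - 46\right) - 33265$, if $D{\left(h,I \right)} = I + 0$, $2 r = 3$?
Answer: $-37730$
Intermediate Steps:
$r = \frac{3}{2}$ ($r = \frac{1}{2} \cdot 3 = \frac{3}{2} \approx 1.5$)
$D{\left(h,I \right)} = I$
$M{\left(P \right)} = \frac{-5 + P}{2 P}$ ($M{\left(P \right)} = \frac{P - 5}{P + P} = \frac{-5 + P}{2 P}$)
$H{\left(d,p \right)} = \frac{7}{-5 + d}$
$95 \left(H{\left(M{\left(1 \right)},r \right)} - 46\right) - 33265 = 95 \left(\frac{7}{-5 + \frac{-5 + 1}{2 \cdot 1}} - 46\right) - 33265 = 95 \left(\frac{7}{-5 + \frac{1}{2} \cdot 1 \left(-4\right)} - 46\right) - 33265 = 95 \left(\frac{7}{-5 - 2} - 46\right) - 33265 = 95 \left(\frac{7}{-7} - 46\right) - 33265 = 95 \left(7 \left(- \frac{1}{7}\right) - 46\right) - 33265 = 95 \left(-1 - 46\right) - 33265 = 95 \left(-47\right) - 33265 = -4465 - 33265 = -37730$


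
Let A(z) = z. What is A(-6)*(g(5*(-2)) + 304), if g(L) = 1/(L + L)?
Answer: -18237/10 ≈ -1823.7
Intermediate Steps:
g(L) = 1/(2*L)
A(-6)*(g(5*(-2)) + 304) = -6*(1/(2*((5*(-2)))) + 304) = -6*((½)/(-10) + 304) = -6*((½)*(-⅒) + 304) = -6*(-1/20 + 304) = -6*6079/20 = -18237/10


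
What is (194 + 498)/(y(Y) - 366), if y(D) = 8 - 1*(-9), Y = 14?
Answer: -692/349 ≈ -1.9828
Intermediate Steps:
y(D) = 17 (y(D) = 8 + 9 = 17)
(194 + 498)/(y(Y) - 366) = (194 + 498)/(17 - 366) = 692/(-349) = 692*(-1/349) = -692/349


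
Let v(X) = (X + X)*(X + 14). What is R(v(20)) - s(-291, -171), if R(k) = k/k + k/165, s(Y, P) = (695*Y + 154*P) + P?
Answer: 7549055/33 ≈ 2.2876e+5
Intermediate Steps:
s(Y, P) = 155*P + 695*Y (s(Y, P) = (154*P + 695*Y) + P = 155*P + 695*Y)
v(X) = 2*X*(14 + X) (v(X) = (2*X)*(14 + X) = 2*X*(14 + X))
R(k) = 1 + k/165 (R(k) = 1 + k*(1/165) = 1 + k/165)
R(v(20)) - s(-291, -171) = (1 + (2*20*(14 + 20))/165) - (155*(-171) + 695*(-291)) = (1 + (2*20*34)/165) - (-26505 - 202245) = (1 + (1/165)*1360) - 1*(-228750) = (1 + 272/33) + 228750 = 305/33 + 228750 = 7549055/33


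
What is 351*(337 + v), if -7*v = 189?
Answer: 108810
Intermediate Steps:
v = -27 (v = -1/7*189 = -27)
351*(337 + v) = 351*(337 - 27) = 351*310 = 108810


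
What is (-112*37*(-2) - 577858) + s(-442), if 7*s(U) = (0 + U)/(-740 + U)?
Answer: -2356310869/4137 ≈ -5.6957e+5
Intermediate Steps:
s(U) = U/(7*(-740 + U)) (s(U) = ((0 + U)/(-740 + U))/7 = (U/(-740 + U))/7 = U/(7*(-740 + U)))
(-112*37*(-2) - 577858) + s(-442) = (-112*37*(-2) - 577858) + (⅐)*(-442)/(-740 - 442) = (-4144*(-2) - 577858) + (⅐)*(-442)/(-1182) = (8288 - 577858) + (⅐)*(-442)*(-1/1182) = -569570 + 221/4137 = -2356310869/4137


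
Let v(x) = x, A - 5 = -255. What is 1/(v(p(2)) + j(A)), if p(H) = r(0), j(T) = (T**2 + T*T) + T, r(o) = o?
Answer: 1/124750 ≈ 8.0160e-6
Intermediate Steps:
A = -250 (A = 5 - 255 = -250)
j(T) = T + 2*T**2 (j(T) = (T**2 + T**2) + T = 2*T**2 + T = T + 2*T**2)
p(H) = 0
1/(v(p(2)) + j(A)) = 1/(0 - 250*(1 + 2*(-250))) = 1/(0 - 250*(1 - 500)) = 1/(0 - 250*(-499)) = 1/(0 + 124750) = 1/124750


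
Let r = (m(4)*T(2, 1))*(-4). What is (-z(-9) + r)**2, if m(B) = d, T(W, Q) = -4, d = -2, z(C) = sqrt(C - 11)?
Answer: 1004 + 128*I*sqrt(5) ≈ 1004.0 + 286.22*I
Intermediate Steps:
z(C) = sqrt(-11 + C)
m(B) = -2
r = -32 (r = -2*(-4)*(-4) = 8*(-4) = -32)
(-z(-9) + r)**2 = (-sqrt(-11 - 9) - 32)**2 = (-sqrt(-20) - 32)**2 = (-2*I*sqrt(5) - 32)**2 = (-32 - 2*I*sqrt(5))**2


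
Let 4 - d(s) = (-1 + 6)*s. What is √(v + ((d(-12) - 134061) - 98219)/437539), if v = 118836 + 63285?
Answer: √34865211208824617/437539 ≈ 426.76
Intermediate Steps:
d(s) = 4 - 5*s (d(s) = 4 - (-1 + 6)*s = 4 - 5*s)
v = 182121
√(v + ((d(-12) - 134061) - 98219)/437539) = √(182121 + (((4 - 5*(-12)) - 134061) - 98219)/437539) = √(182121 + (((4 + 60) - 134061) - 98219)*(1/437539)) = √(182121 + ((64 - 134061) - 98219)*(1/437539)) = √(182121 + (-133997 - 98219)*(1/437539)) = √(182121 - 232216*1/437539) = √(182121 - 232216/437539) = √(79684808003/437539) = √34865211208824617/437539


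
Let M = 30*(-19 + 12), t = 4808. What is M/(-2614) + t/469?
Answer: 6333301/612983 ≈ 10.332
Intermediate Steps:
M = -210 (M = 30*(-7) = -210)
M/(-2614) + t/469 = -210/(-2614) + 4808/469 = -210*(-1/2614) + 4808*(1/469) = 105/1307 + 4808/469 = 6333301/612983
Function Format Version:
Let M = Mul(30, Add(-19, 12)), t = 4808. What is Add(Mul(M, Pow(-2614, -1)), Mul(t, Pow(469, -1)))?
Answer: Rational(6333301, 612983) ≈ 10.332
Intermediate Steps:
M = -210 (M = Mul(30, -7) = -210)
Add(Mul(M, Pow(-2614, -1)), Mul(t, Pow(469, -1))) = Add(Mul(-210, Pow(-2614, -1)), Mul(4808, Pow(469, -1))) = Add(Mul(-210, Rational(-1, 2614)), Mul(4808, Rational(1, 469))) = Add(Rational(105, 1307), Rational(4808, 469)) = Rational(6333301, 612983)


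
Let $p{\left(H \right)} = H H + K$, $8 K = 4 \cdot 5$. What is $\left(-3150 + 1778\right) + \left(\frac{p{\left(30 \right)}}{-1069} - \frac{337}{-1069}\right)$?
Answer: $- \frac{2934467}{2138} \approx -1372.5$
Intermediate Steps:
$K = \frac{5}{2}$ ($K = \frac{4 \cdot 5}{8} = \frac{1}{8} \cdot 20 = \frac{5}{2} \approx 2.5$)
$p{\left(H \right)} = \frac{5}{2} + H^{2}$ ($p{\left(H \right)} = H H + \frac{5}{2} = H^{2} + \frac{5}{2} = \frac{5}{2} + H^{2}$)
$\left(-3150 + 1778\right) + \left(\frac{p{\left(30 \right)}}{-1069} - \frac{337}{-1069}\right) = \left(-3150 + 1778\right) + \left(\frac{\frac{5}{2} + 30^{2}}{-1069} - \frac{337}{-1069}\right) = -1372 + \left(\left(\frac{5}{2} + 900\right) \left(- \frac{1}{1069}\right) - - \frac{337}{1069}\right) = -1372 + \left(\frac{1805}{2} \left(- \frac{1}{1069}\right) + \frac{337}{1069}\right) = -1372 + \left(- \frac{1805}{2138} + \frac{337}{1069}\right) = -1372 - \frac{1131}{2138} = - \frac{2934467}{2138}$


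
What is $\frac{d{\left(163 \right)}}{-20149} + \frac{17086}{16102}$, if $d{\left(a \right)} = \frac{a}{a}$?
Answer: $\frac{172124856}{162219599} \approx 1.0611$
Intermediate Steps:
$d{\left(a \right)} = 1$
$\frac{d{\left(163 \right)}}{-20149} + \frac{17086}{16102} = 1 \frac{1}{-20149} + \frac{17086}{16102} = 1 \left(- \frac{1}{20149}\right) + 17086 \cdot \frac{1}{16102} = - \frac{1}{20149} + \frac{8543}{8051} = \frac{172124856}{162219599}$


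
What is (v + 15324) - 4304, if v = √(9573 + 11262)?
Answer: 11020 + 3*√2315 ≈ 11164.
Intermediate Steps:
v = 3*√2315 (v = √20835 = 3*√2315 ≈ 144.34)
(v + 15324) - 4304 = (3*√2315 + 15324) - 4304 = (15324 + 3*√2315) - 4304 = 11020 + 3*√2315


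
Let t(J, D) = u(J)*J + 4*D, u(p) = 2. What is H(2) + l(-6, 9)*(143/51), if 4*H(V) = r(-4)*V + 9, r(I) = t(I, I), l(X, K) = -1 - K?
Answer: -7709/204 ≈ -37.789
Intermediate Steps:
t(J, D) = 2*J + 4*D
r(I) = 6*I (r(I) = 2*I + 4*I = 6*I)
H(V) = 9/4 - 6*V (H(V) = ((6*(-4))*V + 9)/4 = (-24*V + 9)/4 = (9 - 24*V)/4 = 9/4 - 6*V)
H(2) + l(-6, 9)*(143/51) = (9/4 - 6*2) + (-1 - 1*9)*(143/51) = (9/4 - 12) + (-1 - 9)*(143*(1/51)) = -39/4 - 10*143/51 = -39/4 - 1430/51 = -7709/204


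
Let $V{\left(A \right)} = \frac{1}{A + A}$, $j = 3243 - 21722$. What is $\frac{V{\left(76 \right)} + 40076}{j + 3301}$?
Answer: $- \frac{6091553}{2307056} \approx -2.6404$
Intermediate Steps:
$j = -18479$ ($j = 3243 - 21722 = -18479$)
$V{\left(A \right)} = \frac{1}{2 A}$
$\frac{V{\left(76 \right)} + 40076}{j + 3301} = \frac{\frac{1}{2 \cdot 76} + 40076}{-18479 + 3301} = \frac{\frac{1}{2} \cdot \frac{1}{76} + 40076}{-15178} = \left(\frac{1}{152} + 40076\right) \left(- \frac{1}{15178}\right) = \frac{6091553}{152} \left(- \frac{1}{15178}\right) = - \frac{6091553}{2307056}$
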